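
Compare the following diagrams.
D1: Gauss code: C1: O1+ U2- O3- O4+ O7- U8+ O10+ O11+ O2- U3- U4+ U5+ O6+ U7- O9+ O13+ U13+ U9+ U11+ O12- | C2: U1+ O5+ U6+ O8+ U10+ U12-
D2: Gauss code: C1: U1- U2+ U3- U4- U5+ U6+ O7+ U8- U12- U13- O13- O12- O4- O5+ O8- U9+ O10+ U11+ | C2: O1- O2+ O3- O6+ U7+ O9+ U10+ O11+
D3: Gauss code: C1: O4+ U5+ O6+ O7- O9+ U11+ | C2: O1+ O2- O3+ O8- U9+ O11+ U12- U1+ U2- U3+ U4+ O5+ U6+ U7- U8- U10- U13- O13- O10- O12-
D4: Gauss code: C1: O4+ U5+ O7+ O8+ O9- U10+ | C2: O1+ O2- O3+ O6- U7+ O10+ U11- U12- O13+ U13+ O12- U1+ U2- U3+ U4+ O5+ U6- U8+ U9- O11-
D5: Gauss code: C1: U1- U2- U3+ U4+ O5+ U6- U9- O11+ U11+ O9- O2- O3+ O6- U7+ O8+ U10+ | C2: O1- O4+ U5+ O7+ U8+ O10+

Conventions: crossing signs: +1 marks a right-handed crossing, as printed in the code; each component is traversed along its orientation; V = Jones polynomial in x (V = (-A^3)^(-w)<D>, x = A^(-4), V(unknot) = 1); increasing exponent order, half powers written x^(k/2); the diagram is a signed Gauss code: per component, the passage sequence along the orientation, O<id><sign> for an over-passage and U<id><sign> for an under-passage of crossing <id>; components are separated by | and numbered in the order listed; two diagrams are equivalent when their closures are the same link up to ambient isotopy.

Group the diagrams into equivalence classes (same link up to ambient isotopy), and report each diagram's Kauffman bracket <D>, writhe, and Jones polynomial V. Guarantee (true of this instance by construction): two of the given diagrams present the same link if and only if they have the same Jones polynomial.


grouping into links: {D1, D2, D3, D4, D5}
V(D1) = -x^(3/2) - x^(7/2) + x^(9/2) - x^(11/2)  (w +5, c 13, <D> = A^-7 - A^-3 + A + A^9)
D2 (bracket A^-19 - A^-15 + A^-11 + A^-3; 13 crossings at w = +1): V = -x^(3/2) - x^(7/2) + x^(9/2) - x^(11/2)
D3 (bracket A^-19 - A^-15 + A^-11 + A^-3; 13 crossings at w = +1): V = -x^(3/2) - x^(7/2) + x^(9/2) - x^(11/2)
V(D4) = -x^(3/2) - x^(7/2) + x^(9/2) - x^(11/2)  (w +3, c 13, <D> = A^-13 - A^-9 + A^-5 + A^3)
V(D5) = -x^(3/2) - x^(7/2) + x^(9/2) - x^(11/2)  (w +3, c 11, <D> = A^-13 - A^-9 + A^-5 + A^3)
why: all 5 diagrams share one V(x), hence one class


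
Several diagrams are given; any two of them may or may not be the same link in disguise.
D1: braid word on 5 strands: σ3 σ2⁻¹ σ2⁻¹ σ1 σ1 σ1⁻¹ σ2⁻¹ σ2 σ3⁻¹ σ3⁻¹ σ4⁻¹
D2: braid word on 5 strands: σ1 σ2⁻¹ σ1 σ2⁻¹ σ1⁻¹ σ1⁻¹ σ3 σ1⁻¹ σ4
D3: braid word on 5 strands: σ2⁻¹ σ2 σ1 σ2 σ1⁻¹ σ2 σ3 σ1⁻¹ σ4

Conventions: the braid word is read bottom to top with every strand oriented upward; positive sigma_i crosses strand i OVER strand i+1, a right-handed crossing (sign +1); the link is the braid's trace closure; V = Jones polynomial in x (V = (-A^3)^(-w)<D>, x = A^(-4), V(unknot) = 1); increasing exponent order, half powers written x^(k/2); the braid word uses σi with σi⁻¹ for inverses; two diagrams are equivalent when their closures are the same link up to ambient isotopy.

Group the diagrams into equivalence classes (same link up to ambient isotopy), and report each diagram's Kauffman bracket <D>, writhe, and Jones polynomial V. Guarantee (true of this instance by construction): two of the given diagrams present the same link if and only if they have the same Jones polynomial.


equivalence classes: {D1} | {D2} | {D3}
D1 (bracket A^-7 + A; 11 crossings at w = -3): V = -x^(-5/2) - x^(-1/2)
V(D2) = -x^(-9/2) - x^(-5/2) + x^(-3/2) - x^(-1/2)  [9 crossings, <D> = A^-1 - A^3 + A^7 + A^15, w = -1]
D3 (bracket A^-1 + A^7; 9 crossings at w = +3): V = -x^(1/2) - x^(5/2)
key observation: 3 classes among 3 diagrams; unequal V(x) rules out equality


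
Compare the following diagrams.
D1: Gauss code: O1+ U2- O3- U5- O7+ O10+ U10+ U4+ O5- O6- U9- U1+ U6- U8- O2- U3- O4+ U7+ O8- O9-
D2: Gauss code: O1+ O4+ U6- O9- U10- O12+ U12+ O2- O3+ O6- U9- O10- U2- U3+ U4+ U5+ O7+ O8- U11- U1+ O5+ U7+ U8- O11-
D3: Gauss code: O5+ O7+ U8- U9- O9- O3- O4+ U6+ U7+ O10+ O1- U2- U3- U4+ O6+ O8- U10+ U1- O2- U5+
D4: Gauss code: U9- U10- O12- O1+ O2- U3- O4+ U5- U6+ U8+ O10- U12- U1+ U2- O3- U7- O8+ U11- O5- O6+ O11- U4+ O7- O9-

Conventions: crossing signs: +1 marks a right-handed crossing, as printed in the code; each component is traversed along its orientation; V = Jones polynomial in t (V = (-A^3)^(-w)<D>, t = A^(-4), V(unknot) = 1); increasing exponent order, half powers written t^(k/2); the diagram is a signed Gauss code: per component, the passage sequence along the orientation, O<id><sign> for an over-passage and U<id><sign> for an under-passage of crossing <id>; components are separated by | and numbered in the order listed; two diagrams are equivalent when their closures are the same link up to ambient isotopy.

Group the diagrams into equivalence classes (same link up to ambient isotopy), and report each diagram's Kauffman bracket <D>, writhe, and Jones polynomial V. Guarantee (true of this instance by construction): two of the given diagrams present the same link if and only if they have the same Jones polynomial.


classes: {D1, D4} | {D2} | {D3}
V(D1) = t^-5 - 2t^-4 + 2t^-3 - 2t^-2 + 2t^-1 - 1 + t  [10 crossings, <D> = A^-10 - A^-6 + 2A^-2 - 2A^2 + 2A^6 - 2A^10 + A^14, w = -2]
V(D2) = -t^-4 + t^-3 + t^-1  [12 crossings, <D> = A^4 + A^12 - A^16, w = 0]
D3 (bracket 1; 10 crossings at w = 0): V = 1
V(D4) = t^-5 - 2t^-4 + 2t^-3 - 2t^-2 + 2t^-1 - 1 + t  (w -4, c 12, <D> = A^-16 - A^-12 + 2A^-8 - 2A^-4 + 2 - 2A^4 + A^8)
note: V(t) takes 3 values over 4 diagrams, fixing the grouping


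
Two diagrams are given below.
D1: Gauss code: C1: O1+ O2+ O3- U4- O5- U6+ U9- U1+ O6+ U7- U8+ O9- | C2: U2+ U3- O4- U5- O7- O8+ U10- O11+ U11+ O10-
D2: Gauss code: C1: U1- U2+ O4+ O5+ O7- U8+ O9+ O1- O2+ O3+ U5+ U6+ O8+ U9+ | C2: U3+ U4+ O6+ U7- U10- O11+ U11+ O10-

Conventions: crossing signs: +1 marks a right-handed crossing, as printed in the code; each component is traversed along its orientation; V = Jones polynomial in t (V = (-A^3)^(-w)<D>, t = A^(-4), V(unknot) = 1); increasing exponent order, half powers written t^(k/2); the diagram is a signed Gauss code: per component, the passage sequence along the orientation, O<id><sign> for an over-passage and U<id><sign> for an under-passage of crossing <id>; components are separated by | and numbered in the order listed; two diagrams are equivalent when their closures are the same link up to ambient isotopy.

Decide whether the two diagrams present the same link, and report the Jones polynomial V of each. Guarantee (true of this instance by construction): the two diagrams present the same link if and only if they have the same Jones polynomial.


same link: no
V(D1) = -t^(-5/2) - t^(-1/2)  [11 crossings, <D> = A^-1 + A^7, w = -1]
D2 (bracket -A^-11 + A^-7 - A^-3 + 2A + A^9; 11 crossings at w = +5): V = -t^(3/2) - 2t^(7/2) + t^(9/2) - t^(11/2) + t^(13/2)
note: comparing 2 Jones polynomials yields 2 groups


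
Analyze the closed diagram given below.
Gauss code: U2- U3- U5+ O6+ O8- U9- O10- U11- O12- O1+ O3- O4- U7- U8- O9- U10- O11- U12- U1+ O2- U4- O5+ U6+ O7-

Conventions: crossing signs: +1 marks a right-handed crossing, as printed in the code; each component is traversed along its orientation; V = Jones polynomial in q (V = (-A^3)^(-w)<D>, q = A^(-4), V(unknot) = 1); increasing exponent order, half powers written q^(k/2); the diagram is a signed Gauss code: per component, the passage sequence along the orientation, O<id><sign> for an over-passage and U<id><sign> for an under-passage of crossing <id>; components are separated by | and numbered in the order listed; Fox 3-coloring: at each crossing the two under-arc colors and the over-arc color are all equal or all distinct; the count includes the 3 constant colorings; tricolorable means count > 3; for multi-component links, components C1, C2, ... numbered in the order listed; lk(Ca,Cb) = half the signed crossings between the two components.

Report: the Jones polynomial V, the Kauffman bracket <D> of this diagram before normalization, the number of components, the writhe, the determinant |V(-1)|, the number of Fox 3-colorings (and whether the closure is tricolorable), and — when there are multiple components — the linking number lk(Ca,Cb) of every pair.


V(q) = -q^-9 + q^-8 - 2q^-7 + 3q^-6 - 2q^-5 + 2q^-4 - q^-3 + q^-2
bracket: A^-10 - A^-6 + 2A^-2 - 2A^2 + 3A^6 - 2A^10 + A^14 - A^18, w = -6
1 component, writhe -6, over 12 crossings
det 13, colorings 3 of 3^12 — not tricolorable
observation: w = -6 shifts under R1 moves; the (-A^3)^(6) factor cancels that in V


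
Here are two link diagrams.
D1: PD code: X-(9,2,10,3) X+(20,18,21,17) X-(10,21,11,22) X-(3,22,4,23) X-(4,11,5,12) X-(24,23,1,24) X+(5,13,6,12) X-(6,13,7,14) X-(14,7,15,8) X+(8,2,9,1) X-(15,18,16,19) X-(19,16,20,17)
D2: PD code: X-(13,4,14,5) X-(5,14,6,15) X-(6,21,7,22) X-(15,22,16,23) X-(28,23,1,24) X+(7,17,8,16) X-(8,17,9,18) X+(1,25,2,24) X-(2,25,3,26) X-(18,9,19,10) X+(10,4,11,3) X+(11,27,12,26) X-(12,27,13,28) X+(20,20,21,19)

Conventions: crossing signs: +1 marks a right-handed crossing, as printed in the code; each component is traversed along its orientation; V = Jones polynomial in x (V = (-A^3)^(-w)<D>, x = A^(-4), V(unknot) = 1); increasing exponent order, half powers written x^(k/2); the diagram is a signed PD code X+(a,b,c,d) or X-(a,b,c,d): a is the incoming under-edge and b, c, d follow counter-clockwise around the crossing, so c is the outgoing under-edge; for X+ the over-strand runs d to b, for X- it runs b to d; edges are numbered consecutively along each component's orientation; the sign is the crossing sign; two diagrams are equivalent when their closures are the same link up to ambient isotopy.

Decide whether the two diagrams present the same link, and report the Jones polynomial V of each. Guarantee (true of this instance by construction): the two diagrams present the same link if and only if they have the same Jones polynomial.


same link: yes
V(D1) = -x^-4 + x^-3 + x^-1  [12 crossings, <D> = A^-14 + A^-6 - A^-2, w = -6]
V(D2) = -x^-4 + x^-3 + x^-1  (w -4, c 14, <D> = A^-8 + 1 - A^4)
note: one V(x) for all 2 diagrams — one class (guaranteed)


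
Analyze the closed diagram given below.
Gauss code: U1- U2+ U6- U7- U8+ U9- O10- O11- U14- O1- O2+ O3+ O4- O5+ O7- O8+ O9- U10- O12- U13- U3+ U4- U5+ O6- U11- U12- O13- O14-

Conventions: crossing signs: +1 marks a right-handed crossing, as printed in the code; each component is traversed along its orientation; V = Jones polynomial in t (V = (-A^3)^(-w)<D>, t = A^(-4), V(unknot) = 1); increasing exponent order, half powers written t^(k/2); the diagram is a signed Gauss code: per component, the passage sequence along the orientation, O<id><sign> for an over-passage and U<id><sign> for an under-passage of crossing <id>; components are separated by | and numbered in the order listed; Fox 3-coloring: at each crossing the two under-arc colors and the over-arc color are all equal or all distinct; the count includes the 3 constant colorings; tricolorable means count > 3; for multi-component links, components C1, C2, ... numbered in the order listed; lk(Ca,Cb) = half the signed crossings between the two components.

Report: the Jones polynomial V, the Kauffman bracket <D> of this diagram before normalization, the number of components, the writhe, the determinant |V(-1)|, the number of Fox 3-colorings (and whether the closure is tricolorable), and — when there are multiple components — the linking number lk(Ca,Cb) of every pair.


V(t) = -t^-7 + t^-6 - t^-5 + t^-4 + t^-2
bracket: A^-10 + A^-2 - A^2 + A^6 - A^10, w = -6
1 component, writhe -6, over 14 crossings
det 5, colorings 3 of 3^14 — not tricolorable
observation: w = -6 (over 14 crossings) is diagram-only; (-A^3)^(6) removes it from V


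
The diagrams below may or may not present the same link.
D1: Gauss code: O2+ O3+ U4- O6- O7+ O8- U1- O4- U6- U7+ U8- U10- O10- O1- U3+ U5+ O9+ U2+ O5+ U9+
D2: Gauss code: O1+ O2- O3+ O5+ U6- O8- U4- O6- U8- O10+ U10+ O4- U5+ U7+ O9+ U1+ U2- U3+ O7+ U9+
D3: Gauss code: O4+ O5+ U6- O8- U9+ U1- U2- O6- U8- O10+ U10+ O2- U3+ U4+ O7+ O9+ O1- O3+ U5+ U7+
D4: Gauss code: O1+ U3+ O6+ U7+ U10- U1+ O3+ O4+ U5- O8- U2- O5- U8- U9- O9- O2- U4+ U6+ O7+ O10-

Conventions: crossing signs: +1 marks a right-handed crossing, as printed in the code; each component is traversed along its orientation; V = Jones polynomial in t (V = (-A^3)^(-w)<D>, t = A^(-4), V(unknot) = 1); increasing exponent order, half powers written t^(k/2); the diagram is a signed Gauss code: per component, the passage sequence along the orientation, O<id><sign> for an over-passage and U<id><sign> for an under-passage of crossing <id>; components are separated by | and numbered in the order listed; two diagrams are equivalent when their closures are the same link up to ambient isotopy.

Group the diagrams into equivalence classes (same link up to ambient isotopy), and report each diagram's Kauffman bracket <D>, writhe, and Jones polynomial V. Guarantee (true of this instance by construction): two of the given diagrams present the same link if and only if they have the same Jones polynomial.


grouping into links: {D1, D2, D3, D4}
V(D1) = -t^-3 + t^-2 - t^-1 + 3 - t + t^2 - t^3  (w 0, c 10, <D> = -A^-12 + A^-8 - A^-4 + 3 - A^4 + A^8 - A^12)
V(D2) = -t^-3 + t^-2 - t^-1 + 3 - t + t^2 - t^3  (w +2, c 10, <D> = -A^-6 + A^-2 - A^2 + 3A^6 - A^10 + A^14 - A^18)
V(D3) = -t^-3 + t^-2 - t^-1 + 3 - t + t^2 - t^3  (w +2, c 10, <D> = -A^-6 + A^-2 - A^2 + 3A^6 - A^10 + A^14 - A^18)
V(D4) = -t^-3 + t^-2 - t^-1 + 3 - t + t^2 - t^3  (w 0, c 10, <D> = -A^-12 + A^-8 - A^-4 + 3 - A^4 + A^8 - A^12)
why: all 4 diagrams share one V(t), hence one class


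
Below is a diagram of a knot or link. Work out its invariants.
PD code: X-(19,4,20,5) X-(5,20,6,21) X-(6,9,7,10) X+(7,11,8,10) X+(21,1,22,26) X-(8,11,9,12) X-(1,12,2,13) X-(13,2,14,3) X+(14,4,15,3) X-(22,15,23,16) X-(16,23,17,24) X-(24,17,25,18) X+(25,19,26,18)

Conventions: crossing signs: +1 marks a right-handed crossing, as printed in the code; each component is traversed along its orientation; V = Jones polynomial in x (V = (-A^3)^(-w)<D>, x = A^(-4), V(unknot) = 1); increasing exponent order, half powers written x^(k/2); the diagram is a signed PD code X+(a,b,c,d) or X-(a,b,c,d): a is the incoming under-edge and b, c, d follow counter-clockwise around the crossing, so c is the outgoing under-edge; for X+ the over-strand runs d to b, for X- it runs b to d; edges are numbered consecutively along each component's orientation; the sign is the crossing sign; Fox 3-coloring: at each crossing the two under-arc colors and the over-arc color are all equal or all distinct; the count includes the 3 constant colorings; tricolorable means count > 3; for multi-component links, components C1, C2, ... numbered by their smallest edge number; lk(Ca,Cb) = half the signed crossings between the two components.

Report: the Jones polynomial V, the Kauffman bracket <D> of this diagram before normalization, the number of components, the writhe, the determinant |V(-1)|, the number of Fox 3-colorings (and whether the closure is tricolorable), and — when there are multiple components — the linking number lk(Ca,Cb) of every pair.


V = -x^-6 + x^-5 - x^-4 + 2x^-3 - x^-2 + x^-1
<D> = -A^-11 + A^-7 - 2A^-3 + A - A^5 + A^9 (w = -5)
1 component over 13 crossings, w = -5
3 Fox colorings among 3^13, |V(-1)| = 7: not tricolorable
why: w = -5 shifts under R1 moves; the (-A^3)^(5) factor cancels that in V


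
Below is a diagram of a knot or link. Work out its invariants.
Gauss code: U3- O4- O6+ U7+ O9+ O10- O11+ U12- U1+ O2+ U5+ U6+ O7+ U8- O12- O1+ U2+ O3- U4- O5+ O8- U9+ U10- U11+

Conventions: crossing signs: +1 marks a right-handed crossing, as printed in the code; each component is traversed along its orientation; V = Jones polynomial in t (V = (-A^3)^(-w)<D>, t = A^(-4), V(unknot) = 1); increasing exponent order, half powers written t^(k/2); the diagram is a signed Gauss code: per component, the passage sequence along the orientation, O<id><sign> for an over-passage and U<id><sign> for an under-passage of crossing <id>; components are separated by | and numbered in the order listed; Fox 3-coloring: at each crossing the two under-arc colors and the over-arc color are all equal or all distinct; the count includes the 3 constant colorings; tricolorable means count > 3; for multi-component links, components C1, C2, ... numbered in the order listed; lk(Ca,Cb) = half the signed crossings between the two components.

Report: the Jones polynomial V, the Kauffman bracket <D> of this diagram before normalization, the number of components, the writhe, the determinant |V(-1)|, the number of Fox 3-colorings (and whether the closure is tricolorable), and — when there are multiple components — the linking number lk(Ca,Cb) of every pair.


V = -t^-1 + 2 - t + 2t^2 - t^3 + t^4 - t^5
<D> = -A^-14 + A^-10 - A^-6 + 2A^-2 - A^2 + 2A^6 - A^10 (w = +2)
1 component over 12 crossings, w = +2
9 Fox colorings among 3^12, |V(-1)| = 9: tricolorable
why: V spans 6 powers of t: at least 6 crossings in any diagram


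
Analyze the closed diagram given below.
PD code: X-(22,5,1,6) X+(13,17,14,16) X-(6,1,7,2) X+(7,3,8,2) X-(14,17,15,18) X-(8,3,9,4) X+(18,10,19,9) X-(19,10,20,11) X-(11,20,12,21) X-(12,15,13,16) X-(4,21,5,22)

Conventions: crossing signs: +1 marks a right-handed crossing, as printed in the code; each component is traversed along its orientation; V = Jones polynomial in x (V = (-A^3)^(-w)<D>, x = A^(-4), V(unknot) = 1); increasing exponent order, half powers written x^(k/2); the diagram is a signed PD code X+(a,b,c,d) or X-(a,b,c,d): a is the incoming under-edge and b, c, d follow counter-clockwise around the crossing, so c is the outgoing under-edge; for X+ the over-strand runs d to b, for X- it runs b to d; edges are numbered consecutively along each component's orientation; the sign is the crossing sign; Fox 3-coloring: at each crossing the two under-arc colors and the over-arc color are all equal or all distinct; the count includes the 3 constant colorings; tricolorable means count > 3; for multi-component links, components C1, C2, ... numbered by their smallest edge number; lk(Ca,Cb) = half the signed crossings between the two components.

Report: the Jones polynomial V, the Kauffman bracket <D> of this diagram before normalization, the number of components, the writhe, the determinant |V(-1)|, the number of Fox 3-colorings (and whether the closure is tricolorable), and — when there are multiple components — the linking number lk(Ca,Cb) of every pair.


Jones polynomial: V(x) = -x^-4 + x^-3 + x^-1
<D> = -A^-11 - A^-3 + A; writhe -5
components 1, writhe -5 (11 crossings)
3-colorings: 9 of 3^11, det 3 — tricolorable
note: |V(-1)| = 3: so tricolorable, since 3 divides 3


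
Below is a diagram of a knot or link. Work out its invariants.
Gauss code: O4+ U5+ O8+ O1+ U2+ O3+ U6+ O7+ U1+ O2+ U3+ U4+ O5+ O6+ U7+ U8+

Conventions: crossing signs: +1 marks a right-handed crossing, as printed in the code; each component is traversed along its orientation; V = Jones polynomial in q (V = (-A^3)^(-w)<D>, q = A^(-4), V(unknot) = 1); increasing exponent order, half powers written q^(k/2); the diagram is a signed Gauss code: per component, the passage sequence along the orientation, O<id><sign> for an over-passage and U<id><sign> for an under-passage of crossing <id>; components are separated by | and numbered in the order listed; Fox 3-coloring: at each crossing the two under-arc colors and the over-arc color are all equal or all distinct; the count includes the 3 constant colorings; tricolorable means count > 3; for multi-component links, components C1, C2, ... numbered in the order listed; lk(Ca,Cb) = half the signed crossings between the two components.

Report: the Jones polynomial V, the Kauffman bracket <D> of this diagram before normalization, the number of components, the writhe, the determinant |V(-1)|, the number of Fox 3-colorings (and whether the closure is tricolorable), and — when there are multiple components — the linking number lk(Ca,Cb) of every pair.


V = q^3 + q^5 - q^8
<D> = -A^-8 + A^4 + A^12 (w = +8)
1 component over 8 crossings, w = +8
9 Fox colorings among 3^8, |V(-1)| = 3: tricolorable
why: |V(-1)| = 3: so tricolorable, since 3 divides 3


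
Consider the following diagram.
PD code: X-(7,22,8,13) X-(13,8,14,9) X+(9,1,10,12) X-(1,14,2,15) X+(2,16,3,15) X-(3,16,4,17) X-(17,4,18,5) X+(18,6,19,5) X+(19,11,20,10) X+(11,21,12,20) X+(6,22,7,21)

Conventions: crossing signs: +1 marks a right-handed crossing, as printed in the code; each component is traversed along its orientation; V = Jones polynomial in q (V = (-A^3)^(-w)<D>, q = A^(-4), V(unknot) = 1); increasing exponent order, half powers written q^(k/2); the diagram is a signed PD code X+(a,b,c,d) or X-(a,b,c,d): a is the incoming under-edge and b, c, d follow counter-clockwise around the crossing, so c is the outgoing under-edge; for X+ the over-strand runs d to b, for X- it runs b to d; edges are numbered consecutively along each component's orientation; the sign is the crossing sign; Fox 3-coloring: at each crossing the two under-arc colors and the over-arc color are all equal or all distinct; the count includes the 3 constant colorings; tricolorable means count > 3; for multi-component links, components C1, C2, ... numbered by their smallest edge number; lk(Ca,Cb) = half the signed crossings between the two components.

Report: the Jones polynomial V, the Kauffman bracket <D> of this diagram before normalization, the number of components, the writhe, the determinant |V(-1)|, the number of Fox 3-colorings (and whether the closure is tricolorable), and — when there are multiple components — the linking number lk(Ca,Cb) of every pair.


Jones polynomial: V(q) = -q^(-3/2) + q^(-1/2) - 2q^(1/2) + q^(3/2) - 2q^(5/2) + q^(7/2)
<D> = -A^-11 + 2A^-7 - A^-3 + 2A - A^5 + A^9; writhe +1
components 2, writhe +1 (11 crossings)
linking number lk(C1,C2) = 0
3-colorings: 3 of 3^11, det 8 — not tricolorable
note: all 2 components of this link are unlinked algebraically


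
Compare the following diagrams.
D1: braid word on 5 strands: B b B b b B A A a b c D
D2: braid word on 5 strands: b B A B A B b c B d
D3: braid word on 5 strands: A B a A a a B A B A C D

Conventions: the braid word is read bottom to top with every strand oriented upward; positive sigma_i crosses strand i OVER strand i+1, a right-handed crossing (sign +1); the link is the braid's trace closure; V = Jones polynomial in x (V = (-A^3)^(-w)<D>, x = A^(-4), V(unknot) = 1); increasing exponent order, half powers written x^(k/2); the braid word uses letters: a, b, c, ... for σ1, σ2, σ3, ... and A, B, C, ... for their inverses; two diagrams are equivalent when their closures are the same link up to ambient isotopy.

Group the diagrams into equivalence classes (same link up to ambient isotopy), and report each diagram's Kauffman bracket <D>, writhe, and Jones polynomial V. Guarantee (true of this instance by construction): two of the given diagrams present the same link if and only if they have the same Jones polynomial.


classes: {D1} | {D2} | {D3}
V(D1) = 1  [12 crossings, <D> = 1, w = 0]
D2 (bracket A^-2 + A^6 - A^10; 10 crossings at w = -2): V = -x^-4 + x^-3 + x^-1
V(D3) = -x^-6 + x^-5 - x^-4 + 2x^-3 - x^-2 + x^-1  (w -6, c 12, <D> = A^-14 - A^-10 + 2A^-6 - A^-2 + A^2 - A^6)
insight: V(x) takes 3 values over 3 diagrams, fixing the grouping


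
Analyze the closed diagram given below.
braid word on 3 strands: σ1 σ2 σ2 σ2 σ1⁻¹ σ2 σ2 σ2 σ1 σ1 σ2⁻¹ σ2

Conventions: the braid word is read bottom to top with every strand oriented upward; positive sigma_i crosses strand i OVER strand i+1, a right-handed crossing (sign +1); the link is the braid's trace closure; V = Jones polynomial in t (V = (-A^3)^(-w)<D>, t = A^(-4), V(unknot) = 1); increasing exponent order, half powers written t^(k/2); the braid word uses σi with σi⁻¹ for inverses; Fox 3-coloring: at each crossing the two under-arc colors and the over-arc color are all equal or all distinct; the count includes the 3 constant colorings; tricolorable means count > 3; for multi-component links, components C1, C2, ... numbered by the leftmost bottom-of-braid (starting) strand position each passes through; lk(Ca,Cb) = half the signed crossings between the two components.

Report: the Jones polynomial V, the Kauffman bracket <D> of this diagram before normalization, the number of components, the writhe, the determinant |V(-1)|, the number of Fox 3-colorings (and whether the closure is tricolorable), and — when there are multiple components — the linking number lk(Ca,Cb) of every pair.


V(t) = t^3 - t^4 + 4t^5 - 5t^6 + 6t^7 - 7t^8 + 6t^9 - 5t^10 + 3t^11 - t^12
bracket: -A^-24 + 3A^-20 - 5A^-16 + 6A^-12 - 7A^-8 + 6A^-4 - 5 + 4A^4 - A^8 + A^12, w = +8
1 component, writhe +8, over 12 crossings
det 39, colorings 9 of 3^12 — tricolorable
observation: |V(-1)| = 39: so tricolorable, since 3 divides 39


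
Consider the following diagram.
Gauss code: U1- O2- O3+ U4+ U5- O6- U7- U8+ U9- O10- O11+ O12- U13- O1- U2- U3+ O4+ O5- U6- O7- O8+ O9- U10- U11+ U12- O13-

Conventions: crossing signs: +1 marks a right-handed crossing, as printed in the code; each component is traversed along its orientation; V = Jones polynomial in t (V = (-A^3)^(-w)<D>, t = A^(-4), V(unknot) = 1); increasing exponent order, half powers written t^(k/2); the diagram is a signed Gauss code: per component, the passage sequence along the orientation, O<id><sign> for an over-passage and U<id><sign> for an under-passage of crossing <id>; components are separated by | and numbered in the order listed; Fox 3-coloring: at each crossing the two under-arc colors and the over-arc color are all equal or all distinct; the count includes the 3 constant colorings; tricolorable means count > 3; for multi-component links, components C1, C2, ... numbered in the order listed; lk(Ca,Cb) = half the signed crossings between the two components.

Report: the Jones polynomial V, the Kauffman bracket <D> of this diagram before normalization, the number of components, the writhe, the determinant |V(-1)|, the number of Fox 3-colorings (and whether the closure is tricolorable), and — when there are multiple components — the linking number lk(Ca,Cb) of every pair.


Jones polynomial: V(t) = -t^-7 + t^-6 - t^-5 + t^-4 + t^-2
<D> = -A^-7 - A + A^5 - A^9 + A^13; writhe -5
components 1, writhe -5 (13 crossings)
3-colorings: 3 of 3^13, det 5 — not tricolorable
note: V spans 5 powers of t: at least 5 crossings in any diagram


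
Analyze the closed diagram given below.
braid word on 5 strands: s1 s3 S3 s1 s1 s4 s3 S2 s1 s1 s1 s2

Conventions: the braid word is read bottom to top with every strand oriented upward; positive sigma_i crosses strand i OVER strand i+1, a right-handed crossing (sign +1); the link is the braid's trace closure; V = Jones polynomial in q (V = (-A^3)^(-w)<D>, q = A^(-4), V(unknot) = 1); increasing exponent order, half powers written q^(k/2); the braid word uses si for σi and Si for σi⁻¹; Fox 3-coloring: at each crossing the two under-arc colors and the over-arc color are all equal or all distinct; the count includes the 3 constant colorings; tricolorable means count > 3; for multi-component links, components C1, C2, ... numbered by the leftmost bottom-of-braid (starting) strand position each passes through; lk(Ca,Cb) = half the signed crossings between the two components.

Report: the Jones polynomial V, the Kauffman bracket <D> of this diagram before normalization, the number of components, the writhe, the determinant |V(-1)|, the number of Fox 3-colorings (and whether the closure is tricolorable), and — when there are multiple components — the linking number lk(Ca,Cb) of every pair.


V = q^2 + 2q^4 - 2q^5 + q^6 - 2q^7 + q^8
<D> = A^-8 - 2A^-4 + 1 - 2A^4 + 2A^8 + A^16 (w = +8)
1 component over 12 crossings, w = +8
27 Fox colorings among 3^12, |V(-1)| = 9: tricolorable
why: w = +8 shifts under R1 moves; the (-A^3)^(-8) factor cancels that in V


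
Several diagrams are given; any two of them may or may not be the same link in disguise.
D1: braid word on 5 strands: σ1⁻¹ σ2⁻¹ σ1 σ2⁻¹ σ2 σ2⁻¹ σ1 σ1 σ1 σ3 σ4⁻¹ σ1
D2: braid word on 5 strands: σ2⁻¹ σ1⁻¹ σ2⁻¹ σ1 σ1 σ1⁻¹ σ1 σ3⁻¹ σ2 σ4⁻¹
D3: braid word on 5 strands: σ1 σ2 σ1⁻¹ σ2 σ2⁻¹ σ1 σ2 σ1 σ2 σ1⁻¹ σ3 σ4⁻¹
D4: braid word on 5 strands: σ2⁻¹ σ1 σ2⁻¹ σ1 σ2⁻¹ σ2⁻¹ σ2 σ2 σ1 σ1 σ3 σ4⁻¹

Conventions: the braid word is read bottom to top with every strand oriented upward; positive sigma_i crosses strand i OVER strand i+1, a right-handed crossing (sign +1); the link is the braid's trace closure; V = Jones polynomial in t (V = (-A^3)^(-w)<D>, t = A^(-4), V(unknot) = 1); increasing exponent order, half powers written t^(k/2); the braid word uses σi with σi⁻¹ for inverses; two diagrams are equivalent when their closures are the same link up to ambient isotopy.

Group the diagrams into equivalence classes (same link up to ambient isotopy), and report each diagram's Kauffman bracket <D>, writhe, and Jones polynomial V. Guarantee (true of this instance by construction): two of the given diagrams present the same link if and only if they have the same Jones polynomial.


classes: {D1, D4} | {D2} | {D3}
V(D1) = t^-1 - 1 + 2t - 2t^2 + 2t^3 - 2t^4 + t^5  [12 crossings, <D> = A^-14 - 2A^-10 + 2A^-6 - 2A^-2 + 2A^2 - A^6 + A^10, w = +2]
D2 (bracket A^-6; 10 crossings at w = -2): V = 1
V(D3) = t + t^3 - t^4  (w +4, c 12, <D> = -A^-4 + 1 + A^8)
D4 (bracket A^-14 - 2A^-10 + 2A^-6 - 2A^-2 + 2A^2 - A^6 + A^10; 12 crossings at w = +2): V = t^-1 - 1 + 2t - 2t^2 + 2t^3 - 2t^4 + t^5
insight: comparing 4 Jones polynomials yields 3 groups


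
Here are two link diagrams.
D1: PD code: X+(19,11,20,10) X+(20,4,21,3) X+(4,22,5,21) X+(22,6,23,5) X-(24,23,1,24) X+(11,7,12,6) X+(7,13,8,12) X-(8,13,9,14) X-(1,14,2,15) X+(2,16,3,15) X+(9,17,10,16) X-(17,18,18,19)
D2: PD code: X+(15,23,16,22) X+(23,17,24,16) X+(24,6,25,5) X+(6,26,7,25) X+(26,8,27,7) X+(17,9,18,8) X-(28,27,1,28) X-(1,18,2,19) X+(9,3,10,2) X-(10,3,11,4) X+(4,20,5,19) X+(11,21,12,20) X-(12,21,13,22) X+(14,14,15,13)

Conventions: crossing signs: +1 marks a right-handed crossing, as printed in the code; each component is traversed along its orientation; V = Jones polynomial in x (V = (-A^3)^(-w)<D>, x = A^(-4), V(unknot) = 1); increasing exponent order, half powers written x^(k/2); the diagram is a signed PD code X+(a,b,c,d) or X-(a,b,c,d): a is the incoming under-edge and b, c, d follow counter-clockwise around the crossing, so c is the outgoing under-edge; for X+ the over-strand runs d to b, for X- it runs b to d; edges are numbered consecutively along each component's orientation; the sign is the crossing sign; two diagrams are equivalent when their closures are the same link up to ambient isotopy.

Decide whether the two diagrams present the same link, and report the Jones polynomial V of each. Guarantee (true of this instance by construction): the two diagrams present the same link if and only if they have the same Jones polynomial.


equivalent: yes
V(D1) = x^2 + 2x^4 - 2x^5 + x^6 - 2x^7 + x^8  (w +4, c 12, <D> = A^-20 - 2A^-16 + A^-12 - 2A^-8 + 2A^-4 + A^4)
D2 (bracket A^-14 - 2A^-10 + A^-6 - 2A^-2 + 2A^2 + A^10; 14 crossings at w = +6): V = x^2 + 2x^4 - 2x^5 + x^6 - 2x^7 + x^8
why: one V(x) for all 2 diagrams — one class (guaranteed)


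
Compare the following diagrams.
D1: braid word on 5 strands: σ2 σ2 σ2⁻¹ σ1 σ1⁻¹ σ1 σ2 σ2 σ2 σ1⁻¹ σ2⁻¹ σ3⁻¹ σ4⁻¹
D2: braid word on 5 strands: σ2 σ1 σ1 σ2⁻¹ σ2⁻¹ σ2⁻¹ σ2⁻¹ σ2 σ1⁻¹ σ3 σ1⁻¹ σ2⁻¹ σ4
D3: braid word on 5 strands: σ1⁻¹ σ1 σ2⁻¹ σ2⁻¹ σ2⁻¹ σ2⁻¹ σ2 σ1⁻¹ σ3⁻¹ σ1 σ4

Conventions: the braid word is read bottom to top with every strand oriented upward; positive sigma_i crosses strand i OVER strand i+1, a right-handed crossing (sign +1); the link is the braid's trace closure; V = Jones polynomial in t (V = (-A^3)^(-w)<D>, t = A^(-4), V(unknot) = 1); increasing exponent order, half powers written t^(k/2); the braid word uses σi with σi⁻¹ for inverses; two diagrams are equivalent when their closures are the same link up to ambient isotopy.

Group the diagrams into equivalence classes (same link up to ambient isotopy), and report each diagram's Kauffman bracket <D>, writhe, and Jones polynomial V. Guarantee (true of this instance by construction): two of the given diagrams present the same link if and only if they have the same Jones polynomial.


classes: {D1} | {D2, D3}
V(D1) = -t^(1/2) - t^(3/2) - t^(5/2) + t^(9/2)  [13 crossings, <D> = -A^-15 + A^-7 + A^-3 + A, w = +1]
V(D2) = t^(-9/2) - t^(-5/2) - t^(-3/2) - t^(-1/2)  (w -1, c 13, <D> = A^-1 + A^3 + A^7 - A^15)
V(D3) = t^(-9/2) - t^(-5/2) - t^(-3/2) - t^(-1/2)  [11 crossings, <D> = A^-7 + A^-3 + A - A^9, w = -3]
note: V(t) takes 2 values over 3 diagrams, fixing the grouping


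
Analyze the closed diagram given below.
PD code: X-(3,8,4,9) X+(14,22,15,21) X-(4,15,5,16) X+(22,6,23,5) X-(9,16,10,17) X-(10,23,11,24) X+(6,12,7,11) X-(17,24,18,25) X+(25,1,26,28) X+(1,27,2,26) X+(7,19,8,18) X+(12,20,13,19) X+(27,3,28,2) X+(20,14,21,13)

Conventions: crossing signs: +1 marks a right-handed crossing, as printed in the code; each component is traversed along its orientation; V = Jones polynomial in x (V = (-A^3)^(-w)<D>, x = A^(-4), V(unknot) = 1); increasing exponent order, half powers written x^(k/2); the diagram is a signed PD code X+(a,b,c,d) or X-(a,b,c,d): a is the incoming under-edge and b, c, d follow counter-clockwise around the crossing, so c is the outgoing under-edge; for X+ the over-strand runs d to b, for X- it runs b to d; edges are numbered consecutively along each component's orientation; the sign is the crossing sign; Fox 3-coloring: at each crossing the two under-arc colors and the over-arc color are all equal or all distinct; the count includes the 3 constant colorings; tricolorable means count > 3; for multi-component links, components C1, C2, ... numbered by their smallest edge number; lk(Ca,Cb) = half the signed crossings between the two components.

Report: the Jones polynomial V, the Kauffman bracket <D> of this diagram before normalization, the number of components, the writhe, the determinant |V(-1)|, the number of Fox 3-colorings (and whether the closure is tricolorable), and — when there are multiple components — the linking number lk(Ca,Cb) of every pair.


V(x) = x^-2 - x^-1 + 2 - 3x + 3x^2 - 3x^3 + 3x^4 - 2x^5 + 2x^6 - x^7
bracket: -A^-16 + 2A^-12 - 2A^-8 + 3A^-4 - 3 + 3A^4 - 3A^8 + 2A^12 - A^16 + A^20, w = +4
1 component, writhe +4, over 14 crossings
det 21, colorings 9 of 3^14 — tricolorable
observation: w = +4 (over 14 crossings) is diagram-only; (-A^3)^(-4) removes it from V


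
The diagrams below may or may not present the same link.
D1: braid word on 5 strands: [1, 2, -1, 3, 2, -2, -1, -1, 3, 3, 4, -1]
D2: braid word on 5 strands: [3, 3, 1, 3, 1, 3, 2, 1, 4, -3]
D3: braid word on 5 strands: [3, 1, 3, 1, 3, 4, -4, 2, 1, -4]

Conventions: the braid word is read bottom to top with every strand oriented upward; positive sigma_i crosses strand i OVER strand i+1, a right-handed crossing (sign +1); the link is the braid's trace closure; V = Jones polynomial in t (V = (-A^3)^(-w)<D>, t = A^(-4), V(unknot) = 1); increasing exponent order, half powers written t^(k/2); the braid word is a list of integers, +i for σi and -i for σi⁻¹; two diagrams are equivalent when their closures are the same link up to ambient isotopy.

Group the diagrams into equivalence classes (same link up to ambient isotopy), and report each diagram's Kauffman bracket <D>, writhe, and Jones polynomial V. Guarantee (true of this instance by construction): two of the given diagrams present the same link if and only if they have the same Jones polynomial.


equivalence classes: {D1} | {D2, D3}
D1 (bracket -A^-6 + A^-2 - A^2 + 3A^6 - A^10 + A^14 - A^18; 12 crossings at w = +2): V = -t^-3 + t^-2 - t^-1 + 3 - t + t^2 - t^3
V(D2) = t^2 + 2t^4 - 2t^5 + t^6 - 2t^7 + t^8  [10 crossings, <D> = A^-8 - 2A^-4 + 1 - 2A^4 + 2A^8 + A^16, w = +8]
V(D3) = t^2 + 2t^4 - 2t^5 + t^6 - 2t^7 + t^8  (w +6, c 10, <D> = A^-14 - 2A^-10 + A^-6 - 2A^-2 + 2A^2 + A^10)
observation: 2 classes among 3 diagrams; unequal V(t) rules out equality


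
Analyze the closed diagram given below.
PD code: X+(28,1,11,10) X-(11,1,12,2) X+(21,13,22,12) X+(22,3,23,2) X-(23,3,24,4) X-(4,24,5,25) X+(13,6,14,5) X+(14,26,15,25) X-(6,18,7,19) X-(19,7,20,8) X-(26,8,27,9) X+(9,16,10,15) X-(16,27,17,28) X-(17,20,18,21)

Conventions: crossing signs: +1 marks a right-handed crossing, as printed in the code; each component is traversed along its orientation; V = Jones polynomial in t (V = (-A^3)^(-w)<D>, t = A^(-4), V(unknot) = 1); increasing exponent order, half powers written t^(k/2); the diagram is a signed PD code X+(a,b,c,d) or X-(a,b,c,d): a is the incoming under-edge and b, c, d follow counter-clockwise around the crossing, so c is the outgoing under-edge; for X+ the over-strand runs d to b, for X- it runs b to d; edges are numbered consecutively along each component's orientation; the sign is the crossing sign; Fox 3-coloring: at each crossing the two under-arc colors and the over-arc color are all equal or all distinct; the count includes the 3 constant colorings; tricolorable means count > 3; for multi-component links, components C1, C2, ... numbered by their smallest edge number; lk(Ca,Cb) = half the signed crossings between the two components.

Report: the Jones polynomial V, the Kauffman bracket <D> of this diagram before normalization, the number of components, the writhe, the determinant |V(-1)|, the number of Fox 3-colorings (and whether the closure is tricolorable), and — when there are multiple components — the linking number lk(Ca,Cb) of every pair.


V(t) = t^(-11/2) - 2t^(-9/2) + 2t^(-7/2) - 4t^(-5/2) + 3t^(-3/2) - 3t^(-1/2) + 2t^(1/2) - t^(3/2)
bracket: -A^-12 + 2A^-8 - 3A^-4 + 3 - 4A^4 + 2A^8 - 2A^12 + A^16, w = -2
2 components, writhe -2, over 14 crossings
lk(C1,C2) = -1
det 18, colorings 9 of 3^14 — tricolorable
observation: det 18 = |V(-1)|; divisible by 3, so tricolorable


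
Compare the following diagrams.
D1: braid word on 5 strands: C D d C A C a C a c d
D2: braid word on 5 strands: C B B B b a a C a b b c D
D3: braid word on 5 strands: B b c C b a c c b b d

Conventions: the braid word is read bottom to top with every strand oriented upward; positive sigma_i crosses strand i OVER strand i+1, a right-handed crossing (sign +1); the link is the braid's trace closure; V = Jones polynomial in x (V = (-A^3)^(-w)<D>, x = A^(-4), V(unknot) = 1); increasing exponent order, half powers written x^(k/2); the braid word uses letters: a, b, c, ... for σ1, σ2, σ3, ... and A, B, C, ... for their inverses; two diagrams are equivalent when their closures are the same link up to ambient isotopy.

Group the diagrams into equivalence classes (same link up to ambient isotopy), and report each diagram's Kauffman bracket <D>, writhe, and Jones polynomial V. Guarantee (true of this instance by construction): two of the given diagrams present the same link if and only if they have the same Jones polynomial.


grouping into links: {D1} | {D2} | {D3}
V(D1) = x^(-9/2) - x^(-5/2) - x^(-3/2) - x^(-1/2)  (w -1, c 11, <D> = A^-1 + A^3 + A^7 - A^15)
D2 (bracket -A^-15 + A^-7 + A^-3 + A; 13 crossings at w = +1): V = -x^(1/2) - x^(3/2) - x^(5/2) + x^(9/2)
D3 (bracket -A^-5 + A^-1 - A^3 + 2A^7 + A^15; 11 crossings at w = +7): V = -x^(3/2) - 2x^(7/2) + x^(9/2) - x^(11/2) + x^(13/2)
why: V(x) takes 3 values over 3 diagrams, fixing the grouping


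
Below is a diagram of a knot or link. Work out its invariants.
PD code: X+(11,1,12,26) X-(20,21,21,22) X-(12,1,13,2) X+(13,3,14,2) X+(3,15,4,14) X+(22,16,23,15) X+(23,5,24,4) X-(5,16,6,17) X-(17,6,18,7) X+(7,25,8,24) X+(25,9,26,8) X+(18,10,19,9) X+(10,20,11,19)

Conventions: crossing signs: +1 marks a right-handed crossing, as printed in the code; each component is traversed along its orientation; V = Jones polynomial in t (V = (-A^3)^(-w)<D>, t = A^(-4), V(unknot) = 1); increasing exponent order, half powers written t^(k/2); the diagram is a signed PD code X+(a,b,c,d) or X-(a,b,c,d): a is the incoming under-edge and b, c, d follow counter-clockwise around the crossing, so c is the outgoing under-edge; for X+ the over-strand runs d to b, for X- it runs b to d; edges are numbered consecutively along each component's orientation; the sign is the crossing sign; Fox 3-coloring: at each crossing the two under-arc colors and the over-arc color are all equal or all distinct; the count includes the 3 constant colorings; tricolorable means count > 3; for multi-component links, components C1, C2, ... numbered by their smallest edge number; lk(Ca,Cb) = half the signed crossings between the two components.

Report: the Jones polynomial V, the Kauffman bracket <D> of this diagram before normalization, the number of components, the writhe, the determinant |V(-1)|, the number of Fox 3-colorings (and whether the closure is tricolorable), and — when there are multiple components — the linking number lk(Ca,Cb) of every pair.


V = t^2 + 2t^4 - 2t^5 + t^6 - 2t^7 + t^8
<D> = -A^-17 + 2A^-13 - A^-9 + 2A^-5 - 2A^-1 - A^7 (w = +5)
1 component over 13 crossings, w = +5
27 Fox colorings among 3^13, |V(-1)| = 9: tricolorable
why: det 9 = |V(-1)|; divisible by 3, so tricolorable
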